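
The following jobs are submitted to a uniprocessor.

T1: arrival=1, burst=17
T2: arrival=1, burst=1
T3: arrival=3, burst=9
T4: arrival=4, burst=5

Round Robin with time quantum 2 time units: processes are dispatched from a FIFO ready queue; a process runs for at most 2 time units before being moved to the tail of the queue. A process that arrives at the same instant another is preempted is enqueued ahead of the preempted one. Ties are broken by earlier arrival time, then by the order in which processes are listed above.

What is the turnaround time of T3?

23

Gantt: | idle 0-1 | T1 1-3 | T2 3-4 | T3 4-6 | T1 6-8 | T4 8-10 | T3 10-12 | T1 12-14 | T4 14-16 | T3 16-18 | T1 18-20 | T4 20-21 | T3 21-23 | T1 23-25 | T3 25-26 | T1 26-33 |
Completion: T1=33  T2=4  T3=26  T4=21
Turnaround (C−A): T1=32  T2=3  T3=23  T4=17
Turnaround(T3) = completion − arrival = 26 − 3 = 23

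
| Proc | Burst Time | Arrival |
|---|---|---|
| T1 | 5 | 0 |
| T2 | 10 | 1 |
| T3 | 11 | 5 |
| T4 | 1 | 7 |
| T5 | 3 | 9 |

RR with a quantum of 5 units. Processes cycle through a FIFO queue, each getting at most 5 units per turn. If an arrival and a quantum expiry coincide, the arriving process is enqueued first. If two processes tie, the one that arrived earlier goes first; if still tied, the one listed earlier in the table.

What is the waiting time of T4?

Gantt: | T1 0-5 | T2 5-10 | T3 10-15 | T4 15-16 | T5 16-19 | T2 19-24 | T3 24-30 |
Completion: T1=5  T2=24  T3=30  T4=16  T5=19
Turnaround (C−A): T1=5  T2=23  T3=25  T4=9  T5=10
Waiting(T4) = turnaround − burst = 9 − 1 = 8

8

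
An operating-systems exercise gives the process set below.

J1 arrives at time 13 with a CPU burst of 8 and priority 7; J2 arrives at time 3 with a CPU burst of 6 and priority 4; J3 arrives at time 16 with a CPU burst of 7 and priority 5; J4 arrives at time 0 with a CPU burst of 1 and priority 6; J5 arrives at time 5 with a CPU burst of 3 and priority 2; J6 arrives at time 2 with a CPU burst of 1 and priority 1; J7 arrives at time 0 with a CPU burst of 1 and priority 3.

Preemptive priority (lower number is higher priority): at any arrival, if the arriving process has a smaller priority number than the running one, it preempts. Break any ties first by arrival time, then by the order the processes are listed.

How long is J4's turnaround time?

2

Schedule: | J7 0-1 | J4 1-2 | J6 2-3 | J2 3-5 | J5 5-8 | J2 8-12 | idle 12-13 | J1 13-16 | J3 16-23 | J1 23-28 |
Completion: J1=28  J2=12  J3=23  J4=2  J5=8  J6=3  J7=1
Turnaround(J4) = completion − arrival = 2 − 0 = 2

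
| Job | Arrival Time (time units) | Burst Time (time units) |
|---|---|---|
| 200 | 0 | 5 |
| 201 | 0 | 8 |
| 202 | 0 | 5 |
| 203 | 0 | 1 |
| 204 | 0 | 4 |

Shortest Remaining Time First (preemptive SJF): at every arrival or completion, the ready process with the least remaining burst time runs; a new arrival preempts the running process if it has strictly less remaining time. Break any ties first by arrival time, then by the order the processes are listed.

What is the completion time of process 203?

Timeline: | 203 0-1 | 204 1-5 | 200 5-10 | 202 10-15 | 201 15-23 |
Completion: 200=10  201=23  202=15  203=1  204=5
Turnaround (C−A): 200=10  201=23  202=15  203=1  204=5

1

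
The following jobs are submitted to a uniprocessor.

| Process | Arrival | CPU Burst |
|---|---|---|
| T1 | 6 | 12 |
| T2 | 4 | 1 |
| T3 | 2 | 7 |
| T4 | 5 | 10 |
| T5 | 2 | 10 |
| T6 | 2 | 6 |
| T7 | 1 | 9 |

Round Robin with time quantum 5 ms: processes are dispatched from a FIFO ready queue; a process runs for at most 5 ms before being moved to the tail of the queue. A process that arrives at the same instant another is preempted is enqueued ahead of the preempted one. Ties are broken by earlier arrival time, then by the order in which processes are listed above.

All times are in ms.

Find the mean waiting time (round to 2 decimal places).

Gantt: | idle 0-1 | T7 1-6 | T3 6-11 | T5 11-16 | T6 16-21 | T2 21-22 | T4 22-27 | T1 27-32 | T7 32-36 | T3 36-38 | T5 38-43 | T6 43-44 | T4 44-49 | T1 49-56 |
Completion: T1=56  T2=22  T3=38  T4=49  T5=43  T6=44  T7=36
Turnaround (C−A): T1=50  T2=18  T3=36  T4=44  T5=41  T6=42  T7=35
Waiting times: T1=38, T2=17, T3=29, T4=34, T5=31, T6=36, T7=26
Average waiting = (38+17+29+34+31+36+26) / 7 = 211/7 = 30.14

30.14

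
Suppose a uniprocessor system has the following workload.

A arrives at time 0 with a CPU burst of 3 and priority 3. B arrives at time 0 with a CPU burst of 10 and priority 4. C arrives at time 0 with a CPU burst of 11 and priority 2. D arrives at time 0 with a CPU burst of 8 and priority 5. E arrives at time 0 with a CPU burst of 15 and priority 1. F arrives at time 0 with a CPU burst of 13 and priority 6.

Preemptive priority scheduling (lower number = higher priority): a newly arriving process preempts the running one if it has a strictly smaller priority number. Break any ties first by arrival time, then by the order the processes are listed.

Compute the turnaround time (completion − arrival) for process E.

15

Gantt: | E 0-15 | C 15-26 | A 26-29 | B 29-39 | D 39-47 | F 47-60 |
Completion: A=29  B=39  C=26  D=47  E=15  F=60
Turnaround (C−A): A=29  B=39  C=26  D=47  E=15  F=60
Turnaround(E) = completion − arrival = 15 − 0 = 15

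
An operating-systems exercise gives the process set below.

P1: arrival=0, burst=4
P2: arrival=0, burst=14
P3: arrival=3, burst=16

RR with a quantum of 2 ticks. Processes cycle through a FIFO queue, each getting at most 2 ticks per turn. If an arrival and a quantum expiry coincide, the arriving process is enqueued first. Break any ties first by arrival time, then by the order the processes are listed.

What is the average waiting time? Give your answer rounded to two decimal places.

11.00

Timeline: | P1 0-2 | P2 2-4 | P1 4-6 | P3 6-8 | P2 8-10 | P3 10-12 | P2 12-14 | P3 14-16 | P2 16-18 | P3 18-20 | P2 20-22 | P3 22-24 | P2 24-26 | P3 26-28 | P2 28-30 | P3 30-34 |
Completion: P1=6  P2=30  P3=34
Waiting times: P1=2, P2=16, P3=15
Average waiting = (2+16+15) / 3 = 33/3 = 11.00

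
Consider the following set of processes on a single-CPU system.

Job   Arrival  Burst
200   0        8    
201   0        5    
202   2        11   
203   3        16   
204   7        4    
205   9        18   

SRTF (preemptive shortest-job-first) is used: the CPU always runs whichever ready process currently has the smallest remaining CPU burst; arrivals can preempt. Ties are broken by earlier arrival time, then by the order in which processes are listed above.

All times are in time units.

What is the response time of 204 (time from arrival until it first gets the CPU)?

0

Timeline: | 201 0-5 | 200 5-7 | 204 7-11 | 200 11-17 | 202 17-28 | 203 28-44 | 205 44-62 |
Completion: 200=17  201=5  202=28  203=44  204=11  205=62
Turnaround (C−A): 200=17  201=5  202=26  203=41  204=4  205=53
Response(204) = first start − arrival = 7 − 7 = 0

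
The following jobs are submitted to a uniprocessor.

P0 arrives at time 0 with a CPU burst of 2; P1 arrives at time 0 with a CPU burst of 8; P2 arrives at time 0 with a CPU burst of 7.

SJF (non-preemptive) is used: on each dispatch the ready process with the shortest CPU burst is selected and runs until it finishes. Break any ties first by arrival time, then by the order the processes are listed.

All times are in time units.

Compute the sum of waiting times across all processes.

11

Schedule: | P0 0-2 | P2 2-9 | P1 9-17 |
Completion: P0=2  P1=17  P2=9
Turnaround (C−A): P0=2  P1=17  P2=9
Waiting = turnaround − burst: P0=0, P1=9, P2=2
Total waiting = 0 + 9 + 2 = 11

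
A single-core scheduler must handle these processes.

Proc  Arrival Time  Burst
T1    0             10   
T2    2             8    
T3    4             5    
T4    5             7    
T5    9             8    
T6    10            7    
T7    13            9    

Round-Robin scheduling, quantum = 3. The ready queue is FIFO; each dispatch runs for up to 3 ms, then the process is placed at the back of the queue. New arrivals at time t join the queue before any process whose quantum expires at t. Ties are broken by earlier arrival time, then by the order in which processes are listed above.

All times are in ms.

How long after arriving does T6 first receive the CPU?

Schedule: | T1 0-3 | T2 3-6 | T1 6-9 | T3 9-12 | T4 12-15 | T2 15-18 | T5 18-21 | T1 21-24 | T6 24-27 | T3 27-29 | T7 29-32 | T4 32-35 | T2 35-37 | T5 37-40 | T1 40-41 | T6 41-44 | T7 44-47 | T4 47-48 | T5 48-50 | T6 50-51 | T7 51-54 |
Completion: T1=41  T2=37  T3=29  T4=48  T5=50  T6=51  T7=54
Turnaround (C−A): T1=41  T2=35  T3=25  T4=43  T5=41  T6=41  T7=41
Response(T6) = first start − arrival = 24 − 10 = 14

14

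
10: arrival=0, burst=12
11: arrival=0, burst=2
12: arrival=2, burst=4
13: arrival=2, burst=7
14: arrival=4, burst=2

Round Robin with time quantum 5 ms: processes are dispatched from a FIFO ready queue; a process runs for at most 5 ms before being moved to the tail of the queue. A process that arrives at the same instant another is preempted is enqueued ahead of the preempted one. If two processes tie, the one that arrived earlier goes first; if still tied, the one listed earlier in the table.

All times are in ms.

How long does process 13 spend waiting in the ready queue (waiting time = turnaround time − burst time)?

Gantt: | 10 0-5 | 11 5-7 | 12 7-11 | 13 11-16 | 14 16-18 | 10 18-23 | 13 23-25 | 10 25-27 |
Completion: 10=27  11=7  12=11  13=25  14=18
Waiting(13) = turnaround − burst = 23 − 7 = 16

16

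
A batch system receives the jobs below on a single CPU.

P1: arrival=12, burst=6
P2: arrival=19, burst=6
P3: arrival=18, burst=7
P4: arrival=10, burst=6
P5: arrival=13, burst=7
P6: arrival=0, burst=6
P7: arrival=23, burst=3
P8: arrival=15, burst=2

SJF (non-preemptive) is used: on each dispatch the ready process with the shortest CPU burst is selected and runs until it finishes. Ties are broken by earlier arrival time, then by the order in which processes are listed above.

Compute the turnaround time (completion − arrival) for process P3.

29

Schedule: | P6 0-6 | idle 6-10 | P4 10-16 | P8 16-18 | P1 18-24 | P7 24-27 | P2 27-33 | P5 33-40 | P3 40-47 |
Completion: P1=24  P2=33  P3=47  P4=16  P5=40  P6=6  P7=27  P8=18
Turnaround (C−A): P1=12  P2=14  P3=29  P4=6  P5=27  P6=6  P7=4  P8=3
Turnaround(P3) = completion − arrival = 47 − 18 = 29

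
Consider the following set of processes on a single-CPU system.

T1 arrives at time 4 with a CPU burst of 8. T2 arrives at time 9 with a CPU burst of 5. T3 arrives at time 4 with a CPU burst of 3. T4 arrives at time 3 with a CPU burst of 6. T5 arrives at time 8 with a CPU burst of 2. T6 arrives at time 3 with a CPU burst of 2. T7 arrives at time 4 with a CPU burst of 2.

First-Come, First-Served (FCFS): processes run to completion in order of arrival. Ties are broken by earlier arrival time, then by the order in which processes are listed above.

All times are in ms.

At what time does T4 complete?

Gantt: | idle 0-3 | T4 3-9 | T6 9-11 | T1 11-19 | T3 19-22 | T7 22-24 | T5 24-26 | T2 26-31 |
Completion: T1=19  T2=31  T3=22  T4=9  T5=26  T6=11  T7=24

9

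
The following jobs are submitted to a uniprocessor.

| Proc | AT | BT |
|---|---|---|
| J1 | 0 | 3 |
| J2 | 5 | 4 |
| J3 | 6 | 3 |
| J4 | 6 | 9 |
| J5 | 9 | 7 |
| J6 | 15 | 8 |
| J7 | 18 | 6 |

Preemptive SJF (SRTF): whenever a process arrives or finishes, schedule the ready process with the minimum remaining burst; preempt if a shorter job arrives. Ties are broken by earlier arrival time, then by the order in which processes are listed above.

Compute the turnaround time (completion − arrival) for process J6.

Gantt: | J1 0-3 | idle 3-5 | J2 5-9 | J3 9-12 | J5 12-19 | J7 19-25 | J6 25-33 | J4 33-42 |
Completion: J1=3  J2=9  J3=12  J4=42  J5=19  J6=33  J7=25
Turnaround (C−A): J1=3  J2=4  J3=6  J4=36  J5=10  J6=18  J7=7
Turnaround(J6) = completion − arrival = 33 − 15 = 18

18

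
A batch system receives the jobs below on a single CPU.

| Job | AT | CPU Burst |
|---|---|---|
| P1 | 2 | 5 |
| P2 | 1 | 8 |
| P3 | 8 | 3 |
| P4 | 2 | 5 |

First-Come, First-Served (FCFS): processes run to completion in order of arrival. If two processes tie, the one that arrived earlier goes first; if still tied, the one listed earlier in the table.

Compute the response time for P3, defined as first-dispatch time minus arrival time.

Schedule: | idle 0-1 | P2 1-9 | P1 9-14 | P4 14-19 | P3 19-22 |
Completion: P1=14  P2=9  P3=22  P4=19
Turnaround (C−A): P1=12  P2=8  P3=14  P4=17
Response(P3) = first start − arrival = 19 − 8 = 11

11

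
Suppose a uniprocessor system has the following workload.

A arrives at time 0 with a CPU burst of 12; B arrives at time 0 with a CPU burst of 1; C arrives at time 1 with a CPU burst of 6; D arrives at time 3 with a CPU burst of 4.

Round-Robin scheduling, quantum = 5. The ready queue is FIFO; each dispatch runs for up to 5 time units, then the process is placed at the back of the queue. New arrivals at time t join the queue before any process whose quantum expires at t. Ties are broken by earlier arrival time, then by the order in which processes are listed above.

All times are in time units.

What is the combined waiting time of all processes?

Gantt: | A 0-5 | B 5-6 | C 6-11 | D 11-15 | A 15-20 | C 20-21 | A 21-23 |
Completion: A=23  B=6  C=21  D=15
Turnaround (C−A): A=23  B=6  C=20  D=12
Waiting = turnaround − burst: A=11, B=5, C=14, D=8
Total waiting = 11 + 5 + 14 + 8 = 38

38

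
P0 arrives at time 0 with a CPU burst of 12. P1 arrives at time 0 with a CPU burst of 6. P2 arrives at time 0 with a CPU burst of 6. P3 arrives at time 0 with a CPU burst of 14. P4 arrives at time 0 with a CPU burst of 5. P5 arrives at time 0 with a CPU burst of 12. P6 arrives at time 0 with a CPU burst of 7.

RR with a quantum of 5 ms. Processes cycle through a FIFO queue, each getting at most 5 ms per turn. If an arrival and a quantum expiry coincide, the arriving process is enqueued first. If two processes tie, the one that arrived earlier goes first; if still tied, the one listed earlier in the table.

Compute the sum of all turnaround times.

Gantt: | P0 0-5 | P1 5-10 | P2 10-15 | P3 15-20 | P4 20-25 | P5 25-30 | P6 30-35 | P0 35-40 | P1 40-41 | P2 41-42 | P3 42-47 | P5 47-52 | P6 52-54 | P0 54-56 | P3 56-60 | P5 60-62 |
Completion: P0=56  P1=41  P2=42  P3=60  P4=25  P5=62  P6=54
Turnaround = completion − arrival: P0=56, P1=41, P2=42, P3=60, P4=25, P5=62, P6=54
Total turnaround = 56 + 41 + 42 + 60 + 25 + 62 + 54 = 340

340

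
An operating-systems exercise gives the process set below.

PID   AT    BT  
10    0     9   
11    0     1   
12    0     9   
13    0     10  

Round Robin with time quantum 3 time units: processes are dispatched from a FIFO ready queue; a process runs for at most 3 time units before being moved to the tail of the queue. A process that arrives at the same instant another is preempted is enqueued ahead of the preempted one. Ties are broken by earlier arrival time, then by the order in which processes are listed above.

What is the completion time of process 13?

Timeline: | 10 0-3 | 11 3-4 | 12 4-7 | 13 7-10 | 10 10-13 | 12 13-16 | 13 16-19 | 10 19-22 | 12 22-25 | 13 25-29 |
Completion: 10=22  11=4  12=25  13=29
Turnaround (C−A): 10=22  11=4  12=25  13=29

29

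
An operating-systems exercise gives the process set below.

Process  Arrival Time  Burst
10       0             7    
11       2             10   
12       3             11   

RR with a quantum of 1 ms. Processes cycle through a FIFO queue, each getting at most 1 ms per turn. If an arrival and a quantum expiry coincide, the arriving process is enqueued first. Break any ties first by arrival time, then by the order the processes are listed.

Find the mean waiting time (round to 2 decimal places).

Schedule: | 10 0-2 | 11 2-3 | 10 3-4 | 12 4-5 | 11 5-6 | 10 6-7 | 12 7-8 | 11 8-9 | 10 9-10 | 12 10-11 | 11 11-12 | 10 12-13 | 12 13-14 | 11 14-15 | 10 15-16 | 12 16-17 | 11 17-18 | 12 18-19 | 11 19-20 | 12 20-21 | 11 21-22 | 12 22-23 | 11 23-24 | 12 24-25 | 11 25-26 | 12 26-28 |
Completion: 10=16  11=26  12=28
Turnaround (C−A): 10=16  11=24  12=25
Waiting times: 10=9, 11=14, 12=14
Average waiting = (9+14+14) / 3 = 37/3 = 12.33

12.33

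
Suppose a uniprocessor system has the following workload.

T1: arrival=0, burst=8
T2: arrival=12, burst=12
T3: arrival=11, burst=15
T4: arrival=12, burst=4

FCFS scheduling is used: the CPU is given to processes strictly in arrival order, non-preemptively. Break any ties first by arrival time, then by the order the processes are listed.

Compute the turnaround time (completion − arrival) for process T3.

Gantt: | T1 0-8 | idle 8-11 | T3 11-26 | T2 26-38 | T4 38-42 |
Completion: T1=8  T2=38  T3=26  T4=42
Turnaround (C−A): T1=8  T2=26  T3=15  T4=30
Turnaround(T3) = completion − arrival = 26 − 11 = 15

15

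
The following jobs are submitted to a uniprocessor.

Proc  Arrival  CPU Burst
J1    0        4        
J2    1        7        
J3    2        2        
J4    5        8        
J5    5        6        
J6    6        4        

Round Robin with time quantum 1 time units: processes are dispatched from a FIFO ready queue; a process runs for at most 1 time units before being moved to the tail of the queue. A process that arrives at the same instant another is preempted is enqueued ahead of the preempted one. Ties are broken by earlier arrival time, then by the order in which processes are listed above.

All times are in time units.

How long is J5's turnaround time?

Gantt: | J1 0-1 | J2 1-2 | J1 2-3 | J3 3-4 | J2 4-5 | J1 5-6 | J3 6-7 | J4 7-8 | J5 8-9 | J2 9-10 | J6 10-11 | J1 11-12 | J4 12-13 | J5 13-14 | J2 14-15 | J6 15-16 | J4 16-17 | J5 17-18 | J2 18-19 | J6 19-20 | J4 20-21 | J5 21-22 | J2 22-23 | J6 23-24 | J4 24-25 | J5 25-26 | J2 26-27 | J4 27-28 | J5 28-29 | J4 29-31 |
Completion: J1=12  J2=27  J3=7  J4=31  J5=29  J6=24
Turnaround (C−A): J1=12  J2=26  J3=5  J4=26  J5=24  J6=18
Turnaround(J5) = completion − arrival = 29 − 5 = 24

24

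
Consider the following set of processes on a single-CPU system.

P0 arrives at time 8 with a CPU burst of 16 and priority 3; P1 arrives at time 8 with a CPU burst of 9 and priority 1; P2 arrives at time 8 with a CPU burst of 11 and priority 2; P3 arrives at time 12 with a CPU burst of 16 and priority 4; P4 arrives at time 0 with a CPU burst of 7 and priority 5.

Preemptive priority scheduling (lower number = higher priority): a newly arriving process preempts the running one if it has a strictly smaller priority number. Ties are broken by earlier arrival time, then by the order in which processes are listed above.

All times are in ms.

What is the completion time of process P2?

Schedule: | P4 0-7 | idle 7-8 | P1 8-17 | P2 17-28 | P0 28-44 | P3 44-60 |
Completion: P0=44  P1=17  P2=28  P3=60  P4=7
Turnaround (C−A): P0=36  P1=9  P2=20  P3=48  P4=7

28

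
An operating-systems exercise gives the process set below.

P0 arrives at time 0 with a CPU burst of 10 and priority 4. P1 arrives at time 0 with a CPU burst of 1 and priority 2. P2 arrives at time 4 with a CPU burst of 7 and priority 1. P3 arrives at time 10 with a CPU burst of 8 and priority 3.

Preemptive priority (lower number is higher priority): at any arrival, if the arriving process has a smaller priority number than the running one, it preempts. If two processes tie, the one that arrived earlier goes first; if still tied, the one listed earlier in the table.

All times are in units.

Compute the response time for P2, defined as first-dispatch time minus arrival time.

0

Schedule: | P1 0-1 | P0 1-4 | P2 4-11 | P3 11-19 | P0 19-26 |
Completion: P0=26  P1=1  P2=11  P3=19
Turnaround (C−A): P0=26  P1=1  P2=7  P3=9
Response(P2) = first start − arrival = 4 − 4 = 0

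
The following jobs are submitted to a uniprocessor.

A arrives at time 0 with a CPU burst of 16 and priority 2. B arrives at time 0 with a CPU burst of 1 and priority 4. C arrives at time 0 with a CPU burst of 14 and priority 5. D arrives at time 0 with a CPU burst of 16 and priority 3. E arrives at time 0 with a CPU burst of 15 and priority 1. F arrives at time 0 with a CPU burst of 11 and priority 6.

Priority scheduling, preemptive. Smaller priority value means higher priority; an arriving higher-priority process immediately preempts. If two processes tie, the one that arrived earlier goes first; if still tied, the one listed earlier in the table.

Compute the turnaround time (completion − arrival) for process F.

73

Schedule: | E 0-15 | A 15-31 | D 31-47 | B 47-48 | C 48-62 | F 62-73 |
Completion: A=31  B=48  C=62  D=47  E=15  F=73
Turnaround (C−A): A=31  B=48  C=62  D=47  E=15  F=73
Turnaround(F) = completion − arrival = 73 − 0 = 73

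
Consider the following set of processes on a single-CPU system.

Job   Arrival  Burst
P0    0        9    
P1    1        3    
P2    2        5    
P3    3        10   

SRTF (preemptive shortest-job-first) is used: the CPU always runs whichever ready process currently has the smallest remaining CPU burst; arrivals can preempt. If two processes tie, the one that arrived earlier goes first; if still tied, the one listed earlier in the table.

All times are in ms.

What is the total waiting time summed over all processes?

Gantt: | P0 0-1 | P1 1-4 | P2 4-9 | P0 9-17 | P3 17-27 |
Completion: P0=17  P1=4  P2=9  P3=27
Turnaround (C−A): P0=17  P1=3  P2=7  P3=24
Waiting = turnaround − burst: P0=8, P1=0, P2=2, P3=14
Total waiting = 8 + 0 + 2 + 14 = 24

24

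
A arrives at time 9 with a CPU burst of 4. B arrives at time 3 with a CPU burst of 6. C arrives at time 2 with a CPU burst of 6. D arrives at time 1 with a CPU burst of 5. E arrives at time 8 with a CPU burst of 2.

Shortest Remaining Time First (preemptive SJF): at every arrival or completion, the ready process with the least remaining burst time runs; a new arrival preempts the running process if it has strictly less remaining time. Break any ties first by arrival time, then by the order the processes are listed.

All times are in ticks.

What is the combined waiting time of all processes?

Timeline: | idle 0-1 | D 1-6 | C 6-8 | E 8-10 | C 10-14 | A 14-18 | B 18-24 |
Completion: A=18  B=24  C=14  D=6  E=10
Turnaround (C−A): A=9  B=21  C=12  D=5  E=2
Waiting = turnaround − burst: A=5, B=15, C=6, D=0, E=0
Total waiting = 5 + 15 + 6 + 0 + 0 = 26

26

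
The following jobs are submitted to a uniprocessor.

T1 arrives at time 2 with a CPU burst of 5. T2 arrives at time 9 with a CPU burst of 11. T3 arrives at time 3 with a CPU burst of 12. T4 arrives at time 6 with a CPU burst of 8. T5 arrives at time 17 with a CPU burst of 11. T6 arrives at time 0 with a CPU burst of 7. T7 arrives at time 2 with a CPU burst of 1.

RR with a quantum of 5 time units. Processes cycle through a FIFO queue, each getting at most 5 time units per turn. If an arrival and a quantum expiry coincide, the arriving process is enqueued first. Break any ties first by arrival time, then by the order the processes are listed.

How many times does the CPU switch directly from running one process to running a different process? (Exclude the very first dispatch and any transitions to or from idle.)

14

Schedule: | T6 0-5 | T1 5-10 | T7 10-11 | T3 11-16 | T6 16-18 | T4 18-23 | T2 23-28 | T3 28-33 | T5 33-38 | T4 38-41 | T2 41-46 | T3 46-48 | T5 48-53 | T2 53-54 | T5 54-55 |
Completion: T1=10  T2=54  T3=48  T4=41  T5=55  T6=18  T7=11
Turnaround (C−A): T1=8  T2=45  T3=45  T4=35  T5=38  T6=18  T7=9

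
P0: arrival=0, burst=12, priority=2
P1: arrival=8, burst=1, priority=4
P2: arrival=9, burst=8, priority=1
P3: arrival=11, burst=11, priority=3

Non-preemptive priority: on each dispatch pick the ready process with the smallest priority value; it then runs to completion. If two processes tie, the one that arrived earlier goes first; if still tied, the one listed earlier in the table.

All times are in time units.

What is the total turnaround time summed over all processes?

67

Gantt: | P0 0-12 | P2 12-20 | P3 20-31 | P1 31-32 |
Completion: P0=12  P1=32  P2=20  P3=31
Turnaround = completion − arrival: P0=12, P1=24, P2=11, P3=20
Total turnaround = 12 + 24 + 11 + 20 = 67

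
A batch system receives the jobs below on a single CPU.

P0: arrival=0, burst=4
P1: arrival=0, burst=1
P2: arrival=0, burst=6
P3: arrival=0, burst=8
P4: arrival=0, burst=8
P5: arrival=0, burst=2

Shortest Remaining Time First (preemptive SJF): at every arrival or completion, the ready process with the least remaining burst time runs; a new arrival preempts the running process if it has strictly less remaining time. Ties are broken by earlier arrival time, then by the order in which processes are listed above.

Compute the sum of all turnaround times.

Timeline: | P1 0-1 | P5 1-3 | P0 3-7 | P2 7-13 | P3 13-21 | P4 21-29 |
Completion: P0=7  P1=1  P2=13  P3=21  P4=29  P5=3
Turnaround = completion − arrival: P0=7, P1=1, P2=13, P3=21, P4=29, P5=3
Total turnaround = 7 + 1 + 13 + 21 + 29 + 3 = 74

74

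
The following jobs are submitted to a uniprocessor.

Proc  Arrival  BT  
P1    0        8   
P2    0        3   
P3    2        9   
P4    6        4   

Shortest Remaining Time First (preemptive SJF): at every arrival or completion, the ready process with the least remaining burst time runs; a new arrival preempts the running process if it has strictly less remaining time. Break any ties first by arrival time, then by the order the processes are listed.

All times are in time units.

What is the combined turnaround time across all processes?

Gantt: | P2 0-3 | P1 3-6 | P4 6-10 | P1 10-15 | P3 15-24 |
Completion: P1=15  P2=3  P3=24  P4=10
Turnaround = completion − arrival: P1=15, P2=3, P3=22, P4=4
Total turnaround = 15 + 3 + 22 + 4 = 44

44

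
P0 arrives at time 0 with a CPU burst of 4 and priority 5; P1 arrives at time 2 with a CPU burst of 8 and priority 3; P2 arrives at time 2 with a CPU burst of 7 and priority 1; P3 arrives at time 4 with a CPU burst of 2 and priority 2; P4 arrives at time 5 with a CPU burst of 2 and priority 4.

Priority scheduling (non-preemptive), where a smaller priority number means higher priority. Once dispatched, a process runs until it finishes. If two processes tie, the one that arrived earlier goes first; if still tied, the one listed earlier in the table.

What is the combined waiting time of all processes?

36

Schedule: | P0 0-4 | P2 4-11 | P3 11-13 | P1 13-21 | P4 21-23 |
Completion: P0=4  P1=21  P2=11  P3=13  P4=23
Turnaround (C−A): P0=4  P1=19  P2=9  P3=9  P4=18
Waiting = turnaround − burst: P0=0, P1=11, P2=2, P3=7, P4=16
Total waiting = 0 + 11 + 2 + 7 + 16 = 36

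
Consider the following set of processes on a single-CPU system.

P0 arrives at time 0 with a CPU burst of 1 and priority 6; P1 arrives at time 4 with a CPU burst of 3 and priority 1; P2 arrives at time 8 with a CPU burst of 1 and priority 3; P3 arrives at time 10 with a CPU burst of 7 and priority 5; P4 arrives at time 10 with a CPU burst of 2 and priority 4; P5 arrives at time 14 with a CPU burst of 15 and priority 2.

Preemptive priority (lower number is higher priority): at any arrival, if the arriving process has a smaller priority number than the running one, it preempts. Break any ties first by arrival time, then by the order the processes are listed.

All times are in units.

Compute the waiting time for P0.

Gantt: | P0 0-1 | idle 1-4 | P1 4-7 | idle 7-8 | P2 8-9 | idle 9-10 | P4 10-12 | P3 12-14 | P5 14-29 | P3 29-34 |
Completion: P0=1  P1=7  P2=9  P3=34  P4=12  P5=29
Turnaround (C−A): P0=1  P1=3  P2=1  P3=24  P4=2  P5=15
Waiting(P0) = turnaround − burst = 1 − 1 = 0

0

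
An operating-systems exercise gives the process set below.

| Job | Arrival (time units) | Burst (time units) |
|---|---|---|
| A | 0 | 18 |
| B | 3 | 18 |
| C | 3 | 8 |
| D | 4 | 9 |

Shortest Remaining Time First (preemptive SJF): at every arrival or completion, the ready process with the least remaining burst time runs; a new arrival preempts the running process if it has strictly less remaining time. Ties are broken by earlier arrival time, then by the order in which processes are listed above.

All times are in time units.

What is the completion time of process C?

Schedule: | A 0-3 | C 3-11 | D 11-20 | A 20-35 | B 35-53 |
Completion: A=35  B=53  C=11  D=20
Turnaround (C−A): A=35  B=50  C=8  D=16

11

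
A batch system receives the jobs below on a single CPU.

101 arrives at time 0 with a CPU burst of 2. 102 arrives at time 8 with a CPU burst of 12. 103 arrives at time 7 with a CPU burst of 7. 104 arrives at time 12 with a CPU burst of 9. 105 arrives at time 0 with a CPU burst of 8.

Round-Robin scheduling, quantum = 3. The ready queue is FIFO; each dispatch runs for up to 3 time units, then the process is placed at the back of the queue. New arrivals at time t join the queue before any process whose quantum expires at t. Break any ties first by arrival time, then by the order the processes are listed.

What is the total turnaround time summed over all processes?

Schedule: | 101 0-2 | 105 2-8 | 103 8-11 | 102 11-14 | 105 14-16 | 103 16-19 | 104 19-22 | 102 22-25 | 103 25-26 | 104 26-29 | 102 29-32 | 104 32-35 | 102 35-38 |
Completion: 101=2  102=38  103=26  104=35  105=16
Turnaround (C−A): 101=2  102=30  103=19  104=23  105=16
Turnaround = completion − arrival: 101=2, 102=30, 103=19, 104=23, 105=16
Total turnaround = 2 + 30 + 19 + 23 + 16 = 90

90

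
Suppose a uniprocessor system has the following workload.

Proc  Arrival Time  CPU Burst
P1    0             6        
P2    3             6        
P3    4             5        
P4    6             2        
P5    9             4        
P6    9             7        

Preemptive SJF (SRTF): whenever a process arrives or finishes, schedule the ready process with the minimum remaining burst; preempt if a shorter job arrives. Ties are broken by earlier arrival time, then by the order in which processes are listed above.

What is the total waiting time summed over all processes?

Gantt: | P1 0-6 | P4 6-8 | P3 8-13 | P5 13-17 | P2 17-23 | P6 23-30 |
Completion: P1=6  P2=23  P3=13  P4=8  P5=17  P6=30
Waiting = turnaround − burst: P1=0, P2=14, P3=4, P4=0, P5=4, P6=14
Total waiting = 0 + 14 + 4 + 0 + 4 + 14 = 36

36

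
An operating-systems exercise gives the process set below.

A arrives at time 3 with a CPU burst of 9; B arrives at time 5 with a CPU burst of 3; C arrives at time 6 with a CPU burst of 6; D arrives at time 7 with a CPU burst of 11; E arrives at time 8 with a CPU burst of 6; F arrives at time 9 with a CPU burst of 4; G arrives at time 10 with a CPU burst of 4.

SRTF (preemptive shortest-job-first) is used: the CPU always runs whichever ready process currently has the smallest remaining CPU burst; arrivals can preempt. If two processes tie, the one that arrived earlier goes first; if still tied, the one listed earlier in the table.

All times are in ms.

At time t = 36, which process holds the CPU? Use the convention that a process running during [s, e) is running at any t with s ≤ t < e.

D

Gantt: | idle 0-3 | A 3-5 | B 5-8 | C 8-9 | F 9-13 | G 13-17 | C 17-22 | E 22-28 | A 28-35 | D 35-46 |
Completion: A=35  B=8  C=22  D=46  E=28  F=13  G=17
Turnaround (C−A): A=32  B=3  C=16  D=39  E=20  F=4  G=7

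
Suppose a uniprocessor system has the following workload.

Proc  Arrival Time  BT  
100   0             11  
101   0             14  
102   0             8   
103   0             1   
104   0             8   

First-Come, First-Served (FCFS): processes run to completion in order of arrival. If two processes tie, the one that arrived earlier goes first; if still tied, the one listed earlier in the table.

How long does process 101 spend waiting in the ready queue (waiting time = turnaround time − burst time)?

11

Schedule: | 100 0-11 | 101 11-25 | 102 25-33 | 103 33-34 | 104 34-42 |
Completion: 100=11  101=25  102=33  103=34  104=42
Turnaround (C−A): 100=11  101=25  102=33  103=34  104=42
Waiting(101) = turnaround − burst = 25 − 14 = 11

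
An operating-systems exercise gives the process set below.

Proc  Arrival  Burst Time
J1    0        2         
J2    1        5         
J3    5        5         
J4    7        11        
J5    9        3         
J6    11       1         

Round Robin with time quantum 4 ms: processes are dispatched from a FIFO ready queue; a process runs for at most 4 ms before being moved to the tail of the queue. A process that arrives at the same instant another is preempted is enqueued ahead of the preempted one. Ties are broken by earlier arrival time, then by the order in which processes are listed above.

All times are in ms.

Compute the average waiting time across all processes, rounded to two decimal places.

6.17

Gantt: | J1 0-2 | J2 2-6 | J3 6-10 | J2 10-11 | J4 11-15 | J5 15-18 | J3 18-19 | J6 19-20 | J4 20-27 |
Completion: J1=2  J2=11  J3=19  J4=27  J5=18  J6=20
Waiting times: J1=0, J2=5, J3=9, J4=9, J5=6, J6=8
Average waiting = (0+5+9+9+6+8) / 6 = 37/6 = 6.17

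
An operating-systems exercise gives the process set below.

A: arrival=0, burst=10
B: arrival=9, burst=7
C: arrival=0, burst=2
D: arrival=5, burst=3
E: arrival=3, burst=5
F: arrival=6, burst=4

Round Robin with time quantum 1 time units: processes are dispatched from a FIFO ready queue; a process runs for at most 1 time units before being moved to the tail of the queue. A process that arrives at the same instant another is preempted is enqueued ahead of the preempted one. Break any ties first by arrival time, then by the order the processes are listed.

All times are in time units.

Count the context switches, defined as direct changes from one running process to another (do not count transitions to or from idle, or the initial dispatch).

30

Gantt: | A 0-1 | C 1-2 | A 2-3 | C 3-4 | E 4-5 | A 5-6 | D 6-7 | E 7-8 | F 8-9 | A 9-10 | D 10-11 | E 11-12 | B 12-13 | F 13-14 | A 14-15 | D 15-16 | E 16-17 | B 17-18 | F 18-19 | A 19-20 | E 20-21 | B 21-22 | F 22-23 | A 23-24 | B 24-25 | A 25-26 | B 26-27 | A 27-28 | B 28-29 | A 29-30 | B 30-31 |
Completion: A=30  B=31  C=4  D=16  E=21  F=23
Turnaround (C−A): A=30  B=22  C=4  D=11  E=18  F=17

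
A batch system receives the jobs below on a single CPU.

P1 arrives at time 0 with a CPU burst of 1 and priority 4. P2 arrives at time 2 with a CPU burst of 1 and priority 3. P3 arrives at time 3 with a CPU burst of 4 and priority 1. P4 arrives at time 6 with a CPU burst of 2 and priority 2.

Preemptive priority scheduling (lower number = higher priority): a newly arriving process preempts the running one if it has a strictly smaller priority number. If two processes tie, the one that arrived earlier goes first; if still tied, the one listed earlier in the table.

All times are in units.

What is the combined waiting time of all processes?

Gantt: | P1 0-1 | idle 1-2 | P2 2-3 | P3 3-7 | P4 7-9 |
Completion: P1=1  P2=3  P3=7  P4=9
Waiting = turnaround − burst: P1=0, P2=0, P3=0, P4=1
Total waiting = 0 + 0 + 0 + 1 = 1

1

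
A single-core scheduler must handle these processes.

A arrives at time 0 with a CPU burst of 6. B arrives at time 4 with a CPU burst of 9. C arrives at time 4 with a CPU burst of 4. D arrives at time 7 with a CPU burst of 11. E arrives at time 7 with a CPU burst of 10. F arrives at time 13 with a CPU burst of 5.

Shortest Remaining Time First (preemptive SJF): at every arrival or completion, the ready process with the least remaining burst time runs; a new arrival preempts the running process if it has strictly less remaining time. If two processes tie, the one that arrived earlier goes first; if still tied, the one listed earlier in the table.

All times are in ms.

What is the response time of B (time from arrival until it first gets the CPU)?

6

Gantt: | A 0-6 | C 6-10 | B 10-13 | F 13-18 | B 18-24 | E 24-34 | D 34-45 |
Completion: A=6  B=24  C=10  D=45  E=34  F=18
Response(B) = first start − arrival = 10 − 4 = 6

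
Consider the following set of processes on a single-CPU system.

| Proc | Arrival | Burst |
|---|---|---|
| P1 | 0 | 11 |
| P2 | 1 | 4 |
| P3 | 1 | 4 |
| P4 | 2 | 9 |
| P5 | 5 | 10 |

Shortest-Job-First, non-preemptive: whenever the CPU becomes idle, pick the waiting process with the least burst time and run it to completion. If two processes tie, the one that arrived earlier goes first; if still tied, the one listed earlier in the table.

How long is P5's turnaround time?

33

Gantt: | P1 0-11 | P2 11-15 | P3 15-19 | P4 19-28 | P5 28-38 |
Completion: P1=11  P2=15  P3=19  P4=28  P5=38
Turnaround (C−A): P1=11  P2=14  P3=18  P4=26  P5=33
Turnaround(P5) = completion − arrival = 38 − 5 = 33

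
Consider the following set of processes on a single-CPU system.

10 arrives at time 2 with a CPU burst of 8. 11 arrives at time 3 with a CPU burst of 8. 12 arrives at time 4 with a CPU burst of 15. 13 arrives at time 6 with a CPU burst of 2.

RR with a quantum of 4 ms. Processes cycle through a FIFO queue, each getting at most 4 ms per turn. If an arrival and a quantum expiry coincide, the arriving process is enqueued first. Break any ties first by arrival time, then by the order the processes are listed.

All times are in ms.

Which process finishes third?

11

Timeline: | idle 0-2 | 10 2-6 | 11 6-10 | 12 10-14 | 13 14-16 | 10 16-20 | 11 20-24 | 12 24-35 |
Completion: 10=20  11=24  12=35  13=16
Turnaround (C−A): 10=18  11=21  12=31  13=10
Finish order: 13 → 10 → 11 → 12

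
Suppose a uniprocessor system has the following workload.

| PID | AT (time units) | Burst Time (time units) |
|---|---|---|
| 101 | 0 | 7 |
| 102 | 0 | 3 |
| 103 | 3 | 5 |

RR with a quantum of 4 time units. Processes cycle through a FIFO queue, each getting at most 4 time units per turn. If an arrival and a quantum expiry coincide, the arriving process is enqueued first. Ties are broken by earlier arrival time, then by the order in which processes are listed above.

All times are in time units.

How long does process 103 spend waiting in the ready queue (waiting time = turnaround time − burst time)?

Gantt: | 101 0-4 | 102 4-7 | 103 7-11 | 101 11-14 | 103 14-15 |
Completion: 101=14  102=7  103=15
Turnaround (C−A): 101=14  102=7  103=12
Waiting(103) = turnaround − burst = 12 − 5 = 7

7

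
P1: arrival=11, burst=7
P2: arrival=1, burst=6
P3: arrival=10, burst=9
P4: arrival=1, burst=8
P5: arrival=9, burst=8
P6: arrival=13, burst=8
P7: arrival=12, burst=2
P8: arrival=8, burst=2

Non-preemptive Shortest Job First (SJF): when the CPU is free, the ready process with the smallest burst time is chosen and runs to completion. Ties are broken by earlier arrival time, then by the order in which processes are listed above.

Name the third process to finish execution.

Schedule: | idle 0-1 | P2 1-7 | P4 7-15 | P8 15-17 | P7 17-19 | P1 19-26 | P5 26-34 | P6 34-42 | P3 42-51 |
Completion: P1=26  P2=7  P3=51  P4=15  P5=34  P6=42  P7=19  P8=17
Turnaround (C−A): P1=15  P2=6  P3=41  P4=14  P5=25  P6=29  P7=7  P8=9
Finish order: P2 → P4 → P8 → P7 → P1 → P5 → P6 → P3

P8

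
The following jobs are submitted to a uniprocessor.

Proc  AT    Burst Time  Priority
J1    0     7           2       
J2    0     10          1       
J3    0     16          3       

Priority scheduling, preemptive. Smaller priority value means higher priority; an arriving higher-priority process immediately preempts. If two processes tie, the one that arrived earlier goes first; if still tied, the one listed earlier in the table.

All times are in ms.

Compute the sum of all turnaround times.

Gantt: | J2 0-10 | J1 10-17 | J3 17-33 |
Completion: J1=17  J2=10  J3=33
Turnaround (C−A): J1=17  J2=10  J3=33
Turnaround = completion − arrival: J1=17, J2=10, J3=33
Total turnaround = 17 + 10 + 33 = 60

60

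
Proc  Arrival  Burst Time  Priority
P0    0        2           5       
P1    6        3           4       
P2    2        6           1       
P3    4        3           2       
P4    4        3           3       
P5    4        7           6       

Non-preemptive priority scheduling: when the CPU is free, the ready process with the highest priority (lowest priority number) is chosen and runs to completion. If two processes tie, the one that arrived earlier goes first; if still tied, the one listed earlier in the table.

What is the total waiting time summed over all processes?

32

Timeline: | P0 0-2 | P2 2-8 | P3 8-11 | P4 11-14 | P1 14-17 | P5 17-24 |
Completion: P0=2  P1=17  P2=8  P3=11  P4=14  P5=24
Waiting = turnaround − burst: P0=0, P1=8, P2=0, P3=4, P4=7, P5=13
Total waiting = 0 + 8 + 0 + 4 + 7 + 13 = 32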